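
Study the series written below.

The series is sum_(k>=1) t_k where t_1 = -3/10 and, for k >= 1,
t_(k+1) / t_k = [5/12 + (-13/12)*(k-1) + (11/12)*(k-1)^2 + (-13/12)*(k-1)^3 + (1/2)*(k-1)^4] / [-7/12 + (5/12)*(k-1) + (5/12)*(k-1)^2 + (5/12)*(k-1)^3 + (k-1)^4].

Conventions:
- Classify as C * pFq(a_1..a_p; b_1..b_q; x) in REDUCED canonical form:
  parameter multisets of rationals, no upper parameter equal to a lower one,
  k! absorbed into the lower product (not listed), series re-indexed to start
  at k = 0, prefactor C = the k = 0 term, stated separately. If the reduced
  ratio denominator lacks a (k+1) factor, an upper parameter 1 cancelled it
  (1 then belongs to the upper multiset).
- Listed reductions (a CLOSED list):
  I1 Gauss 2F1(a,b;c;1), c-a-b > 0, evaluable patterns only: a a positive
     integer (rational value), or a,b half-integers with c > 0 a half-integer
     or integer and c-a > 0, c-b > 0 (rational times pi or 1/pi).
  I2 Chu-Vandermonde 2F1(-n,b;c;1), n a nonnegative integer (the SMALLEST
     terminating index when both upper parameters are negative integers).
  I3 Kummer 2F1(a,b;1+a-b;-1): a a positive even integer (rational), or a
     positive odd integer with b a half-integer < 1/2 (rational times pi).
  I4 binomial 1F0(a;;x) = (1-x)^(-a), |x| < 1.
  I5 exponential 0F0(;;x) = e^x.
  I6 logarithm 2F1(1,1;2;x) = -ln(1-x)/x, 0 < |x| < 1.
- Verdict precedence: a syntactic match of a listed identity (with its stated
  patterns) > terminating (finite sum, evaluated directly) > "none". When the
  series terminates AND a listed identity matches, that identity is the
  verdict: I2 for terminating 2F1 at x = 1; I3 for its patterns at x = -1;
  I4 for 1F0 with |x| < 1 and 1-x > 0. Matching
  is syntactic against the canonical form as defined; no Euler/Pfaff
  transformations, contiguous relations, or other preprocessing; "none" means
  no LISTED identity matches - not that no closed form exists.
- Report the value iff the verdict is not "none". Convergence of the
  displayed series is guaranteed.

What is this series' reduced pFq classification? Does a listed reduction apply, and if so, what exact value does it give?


This is -3/10 * 2F1(-5/3, -1/2; -7/12; 1/2) in reduced canonical form. Verdict: none. Every listed pattern misses the 2F1 form at 1/2, upper {-5/3, -1/2}.

Structural cue: t_0 = -3/10 here, and roots of the ratio polynomials (C = -3/10) are the negated parameters.
Step ratio: r(k) = (1/2) * (k-5/3) (k-1/2) / [(k-7/12) (k+1)] ; factor over Q: parameters, x = (1/2), and C = -3/10.


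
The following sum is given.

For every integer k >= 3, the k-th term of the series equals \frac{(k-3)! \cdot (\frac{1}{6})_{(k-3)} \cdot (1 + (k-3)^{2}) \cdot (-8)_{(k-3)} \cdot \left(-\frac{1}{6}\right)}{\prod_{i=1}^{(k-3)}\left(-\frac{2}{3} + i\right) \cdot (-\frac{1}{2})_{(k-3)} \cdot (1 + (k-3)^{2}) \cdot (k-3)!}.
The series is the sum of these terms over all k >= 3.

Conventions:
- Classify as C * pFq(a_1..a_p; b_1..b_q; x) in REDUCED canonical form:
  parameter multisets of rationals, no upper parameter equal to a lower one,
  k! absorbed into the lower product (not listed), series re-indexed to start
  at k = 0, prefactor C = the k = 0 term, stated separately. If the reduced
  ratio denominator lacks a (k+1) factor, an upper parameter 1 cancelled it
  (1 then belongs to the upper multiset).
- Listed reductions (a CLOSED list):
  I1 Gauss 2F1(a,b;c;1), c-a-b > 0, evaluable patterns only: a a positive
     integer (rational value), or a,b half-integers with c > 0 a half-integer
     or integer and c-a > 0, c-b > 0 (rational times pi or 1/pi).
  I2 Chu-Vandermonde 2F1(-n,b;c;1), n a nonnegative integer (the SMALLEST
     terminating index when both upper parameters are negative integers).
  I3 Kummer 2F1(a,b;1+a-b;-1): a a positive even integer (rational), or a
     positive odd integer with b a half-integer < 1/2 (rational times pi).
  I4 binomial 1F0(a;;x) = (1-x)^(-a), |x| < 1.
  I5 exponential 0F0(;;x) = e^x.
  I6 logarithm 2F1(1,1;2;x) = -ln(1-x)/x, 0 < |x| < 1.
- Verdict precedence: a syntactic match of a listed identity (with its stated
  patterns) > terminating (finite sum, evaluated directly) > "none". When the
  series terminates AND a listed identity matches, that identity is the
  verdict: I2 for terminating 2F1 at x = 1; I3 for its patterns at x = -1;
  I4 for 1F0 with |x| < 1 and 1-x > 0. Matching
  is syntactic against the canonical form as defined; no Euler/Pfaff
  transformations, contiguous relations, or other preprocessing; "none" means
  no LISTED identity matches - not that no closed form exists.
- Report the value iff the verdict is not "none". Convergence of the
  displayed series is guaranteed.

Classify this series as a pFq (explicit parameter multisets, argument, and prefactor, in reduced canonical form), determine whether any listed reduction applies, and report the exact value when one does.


Structural cue: t_0 being -\frac{1}{6}, the lower running product (C = -1/6, x = 1) is a rising factorial.
Consecutive-term ratio: r(k) = 1 * (k-8) (k+\frac{1}{6}) (k+1) / [(k-\frac{1}{2}) (k+\frac{1}{3}) (k+1)] - poly over poly, x = 1 from leading terms; C = -\frac{1}{6} at k = 0.

Canonical form: C = -\frac{1}{6} times 3F2 with upper {-8, \frac{1}{6}, 1}, lower {-\frac{1}{2}, \frac{1}{3}}, x = 1. Verdict: terminating - upper parameter -8 makes this a finite sum (last index 8), evaluated exactly. Its exact value is -\frac{5323}{141570}.


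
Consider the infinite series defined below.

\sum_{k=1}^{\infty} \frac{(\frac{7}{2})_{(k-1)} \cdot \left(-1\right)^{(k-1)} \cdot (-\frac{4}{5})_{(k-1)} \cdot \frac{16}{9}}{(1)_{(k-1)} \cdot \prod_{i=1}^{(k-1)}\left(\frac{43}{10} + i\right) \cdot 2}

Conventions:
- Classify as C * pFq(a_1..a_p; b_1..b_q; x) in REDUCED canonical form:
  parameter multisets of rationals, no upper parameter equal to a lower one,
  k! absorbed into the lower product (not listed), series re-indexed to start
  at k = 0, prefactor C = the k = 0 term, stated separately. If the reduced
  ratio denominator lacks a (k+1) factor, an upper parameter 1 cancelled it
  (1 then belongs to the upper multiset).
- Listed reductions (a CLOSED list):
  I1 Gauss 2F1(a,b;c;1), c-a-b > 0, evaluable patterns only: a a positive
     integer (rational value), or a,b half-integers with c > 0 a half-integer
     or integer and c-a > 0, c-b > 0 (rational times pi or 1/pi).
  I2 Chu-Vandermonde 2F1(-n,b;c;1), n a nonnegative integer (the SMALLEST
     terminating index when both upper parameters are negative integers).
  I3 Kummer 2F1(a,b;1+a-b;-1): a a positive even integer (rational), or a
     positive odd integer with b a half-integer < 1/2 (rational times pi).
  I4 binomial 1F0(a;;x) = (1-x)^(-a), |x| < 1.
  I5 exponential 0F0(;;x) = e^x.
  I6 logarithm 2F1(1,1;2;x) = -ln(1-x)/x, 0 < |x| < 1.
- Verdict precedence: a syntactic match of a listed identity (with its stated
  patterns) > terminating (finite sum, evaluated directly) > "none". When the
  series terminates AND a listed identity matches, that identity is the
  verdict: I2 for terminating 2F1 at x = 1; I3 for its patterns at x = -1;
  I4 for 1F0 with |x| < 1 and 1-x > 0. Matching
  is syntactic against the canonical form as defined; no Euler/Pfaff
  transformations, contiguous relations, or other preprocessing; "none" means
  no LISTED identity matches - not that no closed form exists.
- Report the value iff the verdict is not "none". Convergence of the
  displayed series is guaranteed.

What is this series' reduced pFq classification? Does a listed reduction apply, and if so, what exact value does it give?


With C = \frac{8}{9}: the canonical form is 2F1(-\frac{4}{5}, \frac{7}{2}; \frac{53}{10}; -1). Verdict: none. Every listed pattern misses the 2F1 form at -1, upper {-\frac{4}{5}, \frac{7}{2}}.

First insight: from the first term \frac{8}{9}: the constant factors (C = 8/9) combine into one prefactor.
Adjacent-term ratio: r(k) = -1 * (k-\frac{4}{5}) (k+\frac{7}{2}) / [(k+\frac{53}{10}) (k+1)] - rational; roots negated = parameters, x = -1, C = \frac{8}{9}.


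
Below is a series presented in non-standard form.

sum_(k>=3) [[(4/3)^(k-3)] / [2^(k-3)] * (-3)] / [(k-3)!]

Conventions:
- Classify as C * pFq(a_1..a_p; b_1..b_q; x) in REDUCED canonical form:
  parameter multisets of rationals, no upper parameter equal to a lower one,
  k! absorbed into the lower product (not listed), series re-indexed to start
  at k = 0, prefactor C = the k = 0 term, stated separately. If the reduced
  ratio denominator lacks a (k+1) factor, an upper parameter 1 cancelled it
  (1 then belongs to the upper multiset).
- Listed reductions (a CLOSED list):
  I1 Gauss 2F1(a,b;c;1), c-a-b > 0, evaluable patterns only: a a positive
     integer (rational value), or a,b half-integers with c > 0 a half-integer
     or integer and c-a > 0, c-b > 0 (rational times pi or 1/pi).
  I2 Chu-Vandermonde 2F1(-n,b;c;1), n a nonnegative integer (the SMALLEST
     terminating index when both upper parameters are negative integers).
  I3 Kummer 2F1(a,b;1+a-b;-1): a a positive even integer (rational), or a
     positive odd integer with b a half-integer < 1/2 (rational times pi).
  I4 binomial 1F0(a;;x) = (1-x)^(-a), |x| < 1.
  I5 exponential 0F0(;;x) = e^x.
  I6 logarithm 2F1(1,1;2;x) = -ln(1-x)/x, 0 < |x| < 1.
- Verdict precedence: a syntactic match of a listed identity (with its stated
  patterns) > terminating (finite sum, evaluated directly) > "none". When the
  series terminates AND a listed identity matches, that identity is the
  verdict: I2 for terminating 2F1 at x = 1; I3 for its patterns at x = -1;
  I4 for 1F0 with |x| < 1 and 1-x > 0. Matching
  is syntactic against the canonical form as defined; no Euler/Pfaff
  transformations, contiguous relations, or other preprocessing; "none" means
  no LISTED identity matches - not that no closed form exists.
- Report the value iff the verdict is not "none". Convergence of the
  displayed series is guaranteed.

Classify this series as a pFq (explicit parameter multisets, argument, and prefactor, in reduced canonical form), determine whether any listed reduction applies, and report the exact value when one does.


At argument 2/3: a 0F0 with upper {-}, lower {-}, scaled by C = -3. Verdict: this is the exponential series (I5) (the 0F0 exponential series at x = 2/3). Sum: (-3) * e^(2/3).

Key step: with t_0 = -3, the two k-th powers (C = -3) combine into one argument.
Consecutive-term ratio: r(k) = (2/3) * 1 / [(k+1)] - poly over poly, x = (2/3) from leading terms; C = -3 at k = 0.


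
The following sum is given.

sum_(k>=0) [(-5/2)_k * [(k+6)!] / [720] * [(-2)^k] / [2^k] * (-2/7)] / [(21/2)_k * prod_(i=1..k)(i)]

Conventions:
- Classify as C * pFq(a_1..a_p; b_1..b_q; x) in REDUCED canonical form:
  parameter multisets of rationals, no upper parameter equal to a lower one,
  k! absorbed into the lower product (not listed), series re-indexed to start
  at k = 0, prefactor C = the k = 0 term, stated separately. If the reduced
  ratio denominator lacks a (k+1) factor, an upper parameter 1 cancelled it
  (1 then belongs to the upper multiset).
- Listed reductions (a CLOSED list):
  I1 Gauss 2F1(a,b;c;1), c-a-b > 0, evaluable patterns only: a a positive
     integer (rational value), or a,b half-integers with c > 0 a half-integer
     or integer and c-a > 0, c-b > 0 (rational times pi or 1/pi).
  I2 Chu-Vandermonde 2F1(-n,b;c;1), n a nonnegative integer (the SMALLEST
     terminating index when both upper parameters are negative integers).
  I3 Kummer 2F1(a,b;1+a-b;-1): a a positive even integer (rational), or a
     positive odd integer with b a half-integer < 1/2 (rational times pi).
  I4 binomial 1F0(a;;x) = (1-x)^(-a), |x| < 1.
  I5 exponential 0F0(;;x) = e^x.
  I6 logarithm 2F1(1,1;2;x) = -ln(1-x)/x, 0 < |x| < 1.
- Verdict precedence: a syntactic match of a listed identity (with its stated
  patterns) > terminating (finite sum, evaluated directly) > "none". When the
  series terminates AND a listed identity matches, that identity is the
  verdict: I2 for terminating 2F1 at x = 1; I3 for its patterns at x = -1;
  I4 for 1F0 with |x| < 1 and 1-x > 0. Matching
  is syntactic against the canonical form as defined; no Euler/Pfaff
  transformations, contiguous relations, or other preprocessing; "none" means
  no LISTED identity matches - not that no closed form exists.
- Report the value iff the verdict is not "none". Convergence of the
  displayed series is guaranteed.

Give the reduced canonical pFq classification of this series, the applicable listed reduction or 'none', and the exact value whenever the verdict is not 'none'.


This is -2/7 * 2F1(-5/2, 7; 21/2; -1) in reduced canonical form. Verdict: Kummer's theorem (I3) applies (x = -1; c = 21/2 equals 1+a-b for upper {-5/2, 7}: listed pattern). Value: (-692835/2097152) * pi.

Structural cue: x = (-1) and the factorial ratio (C = -2/7, x = -1) (k+a-1)!/(a-1)! is a rising factorial (a)_k.
Step ratio: r(k) = (-1) * (k-5/2) (k+7) / [(k+21/2) (k+1)] ; factor over Q: parameters, x = (-1), and C = -2/7.


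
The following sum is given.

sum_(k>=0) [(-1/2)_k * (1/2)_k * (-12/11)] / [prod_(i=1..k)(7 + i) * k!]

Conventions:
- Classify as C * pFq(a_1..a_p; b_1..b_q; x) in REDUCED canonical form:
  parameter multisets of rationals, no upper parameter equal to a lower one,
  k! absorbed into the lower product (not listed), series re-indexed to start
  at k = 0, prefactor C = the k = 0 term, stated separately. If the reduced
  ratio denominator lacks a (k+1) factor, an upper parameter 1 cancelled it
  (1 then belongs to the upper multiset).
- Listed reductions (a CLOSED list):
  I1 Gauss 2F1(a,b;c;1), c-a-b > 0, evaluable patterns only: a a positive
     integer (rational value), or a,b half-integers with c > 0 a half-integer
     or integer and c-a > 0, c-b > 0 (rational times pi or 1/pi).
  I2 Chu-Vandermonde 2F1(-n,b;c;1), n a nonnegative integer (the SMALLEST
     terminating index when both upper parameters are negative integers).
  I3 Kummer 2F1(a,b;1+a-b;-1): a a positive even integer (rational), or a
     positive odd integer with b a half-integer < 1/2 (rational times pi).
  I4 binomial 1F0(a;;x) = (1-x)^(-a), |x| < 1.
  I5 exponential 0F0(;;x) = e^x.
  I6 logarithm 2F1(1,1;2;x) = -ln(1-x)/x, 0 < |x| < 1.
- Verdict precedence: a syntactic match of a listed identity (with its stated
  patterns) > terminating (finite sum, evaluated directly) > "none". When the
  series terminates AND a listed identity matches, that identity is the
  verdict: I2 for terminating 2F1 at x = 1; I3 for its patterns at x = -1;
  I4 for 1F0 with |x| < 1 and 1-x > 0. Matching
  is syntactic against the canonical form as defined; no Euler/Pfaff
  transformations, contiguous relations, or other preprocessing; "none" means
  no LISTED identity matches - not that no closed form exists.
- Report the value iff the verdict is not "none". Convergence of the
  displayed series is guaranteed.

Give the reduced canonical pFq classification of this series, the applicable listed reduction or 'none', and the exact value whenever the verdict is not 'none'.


This is -12/11 * 2F1(-1/2, 1/2; 8; 1) in reduced canonical form. Verdict (x = 1): the half-integer Gauss pattern (I1) applies (x = 1; upper {-1/2, 1/2} half-integers, c = 8 in the evaluable pattern). Its exact value is (-33554432/10122255) / pi.

First insight: from the first term -12/11: the lower running product (C = -12/11) is a rising factorial.
Adjacent-term ratio: r(k) = 1 * (k-1/2) (k+1/2) / [(k+8) (k+1)] - rational; roots negated = parameters, x = 1, C = -12/11.


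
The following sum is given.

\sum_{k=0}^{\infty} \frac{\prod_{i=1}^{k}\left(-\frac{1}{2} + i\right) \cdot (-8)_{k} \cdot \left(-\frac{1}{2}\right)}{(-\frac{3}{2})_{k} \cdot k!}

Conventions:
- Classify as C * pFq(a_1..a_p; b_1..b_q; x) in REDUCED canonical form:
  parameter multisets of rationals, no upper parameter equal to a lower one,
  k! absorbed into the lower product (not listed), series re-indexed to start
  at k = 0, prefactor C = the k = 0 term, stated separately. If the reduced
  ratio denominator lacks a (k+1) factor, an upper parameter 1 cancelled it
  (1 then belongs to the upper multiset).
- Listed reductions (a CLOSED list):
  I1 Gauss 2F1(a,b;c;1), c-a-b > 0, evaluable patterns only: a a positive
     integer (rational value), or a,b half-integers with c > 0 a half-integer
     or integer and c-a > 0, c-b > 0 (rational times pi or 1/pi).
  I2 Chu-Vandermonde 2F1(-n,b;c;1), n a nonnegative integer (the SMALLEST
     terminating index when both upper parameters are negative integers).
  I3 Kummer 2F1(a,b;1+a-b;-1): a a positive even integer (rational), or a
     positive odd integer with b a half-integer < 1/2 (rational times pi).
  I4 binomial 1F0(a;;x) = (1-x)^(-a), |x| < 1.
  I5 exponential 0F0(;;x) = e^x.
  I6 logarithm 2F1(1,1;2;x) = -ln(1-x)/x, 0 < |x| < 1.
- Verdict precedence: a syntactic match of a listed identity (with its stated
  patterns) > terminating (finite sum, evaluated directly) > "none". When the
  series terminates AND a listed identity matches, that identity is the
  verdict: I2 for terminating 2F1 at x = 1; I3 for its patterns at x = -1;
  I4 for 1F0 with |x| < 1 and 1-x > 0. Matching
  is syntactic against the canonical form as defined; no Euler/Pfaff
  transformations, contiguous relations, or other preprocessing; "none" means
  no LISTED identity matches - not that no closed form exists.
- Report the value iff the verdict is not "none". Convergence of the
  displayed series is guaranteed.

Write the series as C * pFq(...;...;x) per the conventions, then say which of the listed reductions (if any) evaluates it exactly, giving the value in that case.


Classification (C = -\frac{1}{2}): 2F1 with upper {-8, \frac{1}{2}}, lower {-\frac{3}{2}}, argument x = 1. Verdict: Vandermonde's identity (I2) matches (terminating 2F1 at x = 1 with n = 8, b = 1/2, c = -\frac{3}{2}). Its exact value is 0.

The tell: t_0 being -\frac{1}{2}, the running product (C = -1/2) telescopes to a rising factorial.
Consecutive-term ratio: r(k) = 1 * (k-8) (k+\frac{1}{2}) / [(k-\frac{3}{2}) (k+1)] - rational in k. x = 1; t_0 = -\frac{1}{2}; negate the roots.


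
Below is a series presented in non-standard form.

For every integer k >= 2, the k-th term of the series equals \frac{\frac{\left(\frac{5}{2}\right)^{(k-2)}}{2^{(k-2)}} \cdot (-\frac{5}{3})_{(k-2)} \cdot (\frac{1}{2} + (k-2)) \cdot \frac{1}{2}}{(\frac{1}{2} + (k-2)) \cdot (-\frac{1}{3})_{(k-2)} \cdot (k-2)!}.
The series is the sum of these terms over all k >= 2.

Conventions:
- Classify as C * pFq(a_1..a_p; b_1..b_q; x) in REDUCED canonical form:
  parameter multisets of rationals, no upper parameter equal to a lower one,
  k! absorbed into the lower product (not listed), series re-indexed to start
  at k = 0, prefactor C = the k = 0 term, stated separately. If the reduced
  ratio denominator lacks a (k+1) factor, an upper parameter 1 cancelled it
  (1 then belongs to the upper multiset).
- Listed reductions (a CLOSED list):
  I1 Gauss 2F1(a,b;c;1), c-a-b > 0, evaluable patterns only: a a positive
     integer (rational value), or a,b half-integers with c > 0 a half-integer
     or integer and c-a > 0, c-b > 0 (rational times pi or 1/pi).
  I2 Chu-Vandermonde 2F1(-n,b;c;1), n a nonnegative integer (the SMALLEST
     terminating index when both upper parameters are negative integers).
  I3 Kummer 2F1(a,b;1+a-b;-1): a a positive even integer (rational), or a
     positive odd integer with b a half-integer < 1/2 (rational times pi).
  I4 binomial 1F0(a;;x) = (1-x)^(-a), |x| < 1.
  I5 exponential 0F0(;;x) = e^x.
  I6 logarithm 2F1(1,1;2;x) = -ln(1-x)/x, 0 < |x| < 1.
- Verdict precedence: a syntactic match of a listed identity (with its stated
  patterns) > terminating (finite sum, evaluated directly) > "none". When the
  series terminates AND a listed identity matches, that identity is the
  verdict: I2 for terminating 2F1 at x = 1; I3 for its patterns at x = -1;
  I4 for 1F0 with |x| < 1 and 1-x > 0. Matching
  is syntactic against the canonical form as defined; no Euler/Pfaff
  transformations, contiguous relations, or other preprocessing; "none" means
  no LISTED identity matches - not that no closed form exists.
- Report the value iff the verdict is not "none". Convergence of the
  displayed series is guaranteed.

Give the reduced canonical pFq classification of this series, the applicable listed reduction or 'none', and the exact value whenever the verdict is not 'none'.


Classification (C = \frac{1}{2}): 1F1 with upper {-\frac{5}{3}}, lower {-\frac{1}{3}}, argument x = \frac{5}{4}. Verdict: none (x = \frac{5}{4}): each listed identity misses the multisets {-\frac{5}{3}} ; {-\frac{1}{3}}.

Key observation: with t_0 = \frac{1}{2}, k + 1/2 divides numerator and denominator alike; C = 1/2 after cancelling.
Consecutive-term ratio: r(k) = \frac{5}{4} * (k-\frac{5}{3}) / [(k-\frac{1}{3}) (k+1)] - rational in k, leading ratio \frac{5}{4}; with t_0 = \frac{1}{2}, classification follows.


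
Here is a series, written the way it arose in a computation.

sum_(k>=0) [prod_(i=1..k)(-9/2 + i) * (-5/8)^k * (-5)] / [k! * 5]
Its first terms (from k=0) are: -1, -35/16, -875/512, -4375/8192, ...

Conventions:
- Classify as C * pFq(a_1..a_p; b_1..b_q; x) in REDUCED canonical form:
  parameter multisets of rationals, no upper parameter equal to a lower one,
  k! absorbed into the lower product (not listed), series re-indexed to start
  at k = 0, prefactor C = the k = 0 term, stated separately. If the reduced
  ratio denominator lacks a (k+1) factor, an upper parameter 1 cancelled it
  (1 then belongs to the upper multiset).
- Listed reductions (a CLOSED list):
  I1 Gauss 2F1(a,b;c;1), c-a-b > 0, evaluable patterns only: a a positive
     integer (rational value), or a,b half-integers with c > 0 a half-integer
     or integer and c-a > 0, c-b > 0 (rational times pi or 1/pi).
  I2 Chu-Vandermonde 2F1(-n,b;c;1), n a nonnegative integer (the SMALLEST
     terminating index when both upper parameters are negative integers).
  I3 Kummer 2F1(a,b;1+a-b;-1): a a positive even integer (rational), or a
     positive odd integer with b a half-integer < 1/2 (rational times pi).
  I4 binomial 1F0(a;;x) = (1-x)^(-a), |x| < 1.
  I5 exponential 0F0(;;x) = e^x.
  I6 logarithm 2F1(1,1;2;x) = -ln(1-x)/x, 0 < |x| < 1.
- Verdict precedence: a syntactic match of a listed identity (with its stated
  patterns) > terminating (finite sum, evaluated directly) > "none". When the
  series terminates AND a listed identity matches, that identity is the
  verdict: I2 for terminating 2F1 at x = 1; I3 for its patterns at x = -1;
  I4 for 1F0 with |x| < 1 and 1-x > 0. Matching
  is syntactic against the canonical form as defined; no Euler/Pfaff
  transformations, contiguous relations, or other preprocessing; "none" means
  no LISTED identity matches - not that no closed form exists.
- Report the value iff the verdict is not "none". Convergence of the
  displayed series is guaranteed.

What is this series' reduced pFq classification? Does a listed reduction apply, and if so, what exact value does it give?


Classification (C = -1): 1F0 with upper {-7/2}, lower {-}, argument x = -5/8. Verdict: this is the I4 binomial reduction (the 1F0 binomial series: exponent 7/2, x = -5/8). Its exact value is (-1) * (13/8)^(7/2).

First insight: x = (-5/8) and the running product (C = -1) telescopes to a rising factorial.
Adjacent-term ratio: r(k) = (-5/8) * (k-7/2) / [(k+1)] - rational in k. x = (-5/8); t_0 = -1; negate the roots.


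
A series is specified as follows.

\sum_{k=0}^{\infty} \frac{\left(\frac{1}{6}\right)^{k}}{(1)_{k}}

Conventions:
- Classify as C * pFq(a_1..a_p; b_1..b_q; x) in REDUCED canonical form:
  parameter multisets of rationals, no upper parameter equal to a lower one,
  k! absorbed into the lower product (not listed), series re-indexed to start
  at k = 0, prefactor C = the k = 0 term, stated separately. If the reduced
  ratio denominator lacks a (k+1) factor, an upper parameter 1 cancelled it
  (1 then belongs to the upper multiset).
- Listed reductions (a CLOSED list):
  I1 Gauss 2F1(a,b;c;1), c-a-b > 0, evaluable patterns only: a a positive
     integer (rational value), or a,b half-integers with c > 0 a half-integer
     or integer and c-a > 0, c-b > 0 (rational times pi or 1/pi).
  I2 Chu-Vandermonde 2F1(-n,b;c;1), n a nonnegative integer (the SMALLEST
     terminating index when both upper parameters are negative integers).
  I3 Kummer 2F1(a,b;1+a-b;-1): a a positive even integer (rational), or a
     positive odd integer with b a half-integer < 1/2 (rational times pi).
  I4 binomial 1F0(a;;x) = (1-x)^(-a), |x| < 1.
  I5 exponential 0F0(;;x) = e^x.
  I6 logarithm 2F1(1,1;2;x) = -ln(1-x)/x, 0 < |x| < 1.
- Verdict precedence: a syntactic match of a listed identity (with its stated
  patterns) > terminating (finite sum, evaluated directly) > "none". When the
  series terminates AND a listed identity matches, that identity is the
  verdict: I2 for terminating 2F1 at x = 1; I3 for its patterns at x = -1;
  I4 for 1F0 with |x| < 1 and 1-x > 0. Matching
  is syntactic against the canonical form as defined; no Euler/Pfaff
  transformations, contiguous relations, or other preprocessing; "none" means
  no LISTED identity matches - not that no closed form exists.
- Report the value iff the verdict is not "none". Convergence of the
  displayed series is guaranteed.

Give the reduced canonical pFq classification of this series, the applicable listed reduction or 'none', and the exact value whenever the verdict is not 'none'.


Structural cue: t_0 = 1 here, and (1)_k (C = 1) is k! itself.
Ratio: r(k) = \frac{1}{6} * 1 / [(k+1)] - rational; roots negated = parameters, x = \frac{1}{6}, C = 1.

Prefactor 1, argument \frac{1}{6}: 0F0 with upper {-} over lower {-}. Verdict (x = \frac{1}{6}): the I5 exponential reduction applies (the 0F0 exponential series at x = \frac{1}{6}). Its exact value is e^{\frac{1}{6}}.


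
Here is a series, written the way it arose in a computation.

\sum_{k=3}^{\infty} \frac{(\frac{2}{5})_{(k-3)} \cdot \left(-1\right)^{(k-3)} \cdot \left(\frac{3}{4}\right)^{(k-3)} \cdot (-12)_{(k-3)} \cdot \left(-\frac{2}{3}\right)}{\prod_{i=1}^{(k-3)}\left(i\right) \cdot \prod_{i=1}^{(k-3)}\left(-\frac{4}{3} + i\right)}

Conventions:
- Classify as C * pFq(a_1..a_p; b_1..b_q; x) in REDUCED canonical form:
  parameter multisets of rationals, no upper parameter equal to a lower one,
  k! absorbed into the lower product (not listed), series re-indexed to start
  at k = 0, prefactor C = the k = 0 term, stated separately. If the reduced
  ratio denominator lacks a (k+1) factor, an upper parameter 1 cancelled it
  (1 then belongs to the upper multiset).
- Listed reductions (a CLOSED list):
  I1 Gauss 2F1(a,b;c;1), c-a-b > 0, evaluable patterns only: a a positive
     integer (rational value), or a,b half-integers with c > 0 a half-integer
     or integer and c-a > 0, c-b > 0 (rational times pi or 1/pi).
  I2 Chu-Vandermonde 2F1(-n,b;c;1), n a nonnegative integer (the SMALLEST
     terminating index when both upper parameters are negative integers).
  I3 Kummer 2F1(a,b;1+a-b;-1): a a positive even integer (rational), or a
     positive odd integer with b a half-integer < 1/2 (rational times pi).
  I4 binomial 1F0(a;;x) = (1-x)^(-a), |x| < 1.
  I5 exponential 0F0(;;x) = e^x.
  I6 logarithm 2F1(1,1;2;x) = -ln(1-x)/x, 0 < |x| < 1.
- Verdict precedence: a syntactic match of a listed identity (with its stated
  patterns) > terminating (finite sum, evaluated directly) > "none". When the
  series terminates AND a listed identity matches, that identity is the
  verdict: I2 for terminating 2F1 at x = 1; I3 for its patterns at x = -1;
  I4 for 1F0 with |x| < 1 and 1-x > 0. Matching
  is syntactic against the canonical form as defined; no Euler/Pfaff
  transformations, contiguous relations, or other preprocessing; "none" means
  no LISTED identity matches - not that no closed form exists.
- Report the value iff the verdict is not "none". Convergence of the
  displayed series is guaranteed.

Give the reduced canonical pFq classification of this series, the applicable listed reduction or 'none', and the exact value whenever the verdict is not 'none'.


The tell: x = -\frac{3}{4} and the (-1)^k factor (C = -2/3, x = -3/4) folds into the argument's sign.
Step ratio: r(k) = -\frac{3}{4} * (k-12) (k+\frac{2}{5}) / [(k-\frac{1}{3}) (k+1)] - rational in k. x = -\frac{3}{4}; t_0 = -\frac{2}{3}; negate the roots.

Classification (C = -\frac{2}{3}): 2F1 with upper {-12, \frac{2}{5}}, lower {-\frac{1}{3}}, argument x = -\frac{3}{4}. Verdict: terminating - no listed pattern fits, but -12 in the upper list cuts the series at k = 12; direct evaluation. Exact value: \frac{8200628126700890653609459}{2663731200000000000000}.


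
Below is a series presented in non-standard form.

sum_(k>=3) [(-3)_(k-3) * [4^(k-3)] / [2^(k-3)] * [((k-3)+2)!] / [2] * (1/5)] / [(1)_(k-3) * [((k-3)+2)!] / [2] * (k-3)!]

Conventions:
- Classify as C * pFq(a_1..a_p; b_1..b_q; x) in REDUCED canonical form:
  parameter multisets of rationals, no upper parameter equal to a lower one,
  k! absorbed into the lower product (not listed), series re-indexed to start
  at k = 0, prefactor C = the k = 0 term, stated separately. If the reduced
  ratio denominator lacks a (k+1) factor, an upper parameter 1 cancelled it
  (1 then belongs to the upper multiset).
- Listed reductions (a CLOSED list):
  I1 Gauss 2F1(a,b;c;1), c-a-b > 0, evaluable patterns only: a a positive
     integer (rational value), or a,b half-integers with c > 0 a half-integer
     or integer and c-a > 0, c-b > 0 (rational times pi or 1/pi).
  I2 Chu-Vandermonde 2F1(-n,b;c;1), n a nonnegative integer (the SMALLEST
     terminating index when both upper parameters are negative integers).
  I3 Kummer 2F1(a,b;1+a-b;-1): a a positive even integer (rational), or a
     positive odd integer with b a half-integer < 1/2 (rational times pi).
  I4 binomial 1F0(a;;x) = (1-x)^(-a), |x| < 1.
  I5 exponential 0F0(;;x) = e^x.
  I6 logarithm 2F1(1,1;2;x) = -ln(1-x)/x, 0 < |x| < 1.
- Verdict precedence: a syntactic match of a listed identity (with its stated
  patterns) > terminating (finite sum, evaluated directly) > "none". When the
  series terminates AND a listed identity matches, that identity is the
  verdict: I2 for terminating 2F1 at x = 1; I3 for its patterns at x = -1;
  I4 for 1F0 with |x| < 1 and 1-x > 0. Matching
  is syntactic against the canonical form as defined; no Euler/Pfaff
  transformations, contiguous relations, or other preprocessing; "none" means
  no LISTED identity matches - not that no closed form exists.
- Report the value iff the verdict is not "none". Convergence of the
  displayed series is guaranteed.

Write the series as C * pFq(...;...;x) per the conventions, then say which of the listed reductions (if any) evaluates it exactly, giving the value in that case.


This is 1/5 * 1F1(-3; 1; 2) in reduced canonical form. Verdict: terminating - upper -3 stops the sum at k = 3; the 4 terms are added exactly. Sum: -1/15.

First insight: from the first term 1/5: the factorial ratio (prefactor 1/5) (k+a-1)!/(a-1)! is a rising factorial (a)_k.
Ratio: r(k) = 2 * (k-3) / [(k+1) (k+1)] - rational; roots negated = parameters, x = 2, C = 1/5.


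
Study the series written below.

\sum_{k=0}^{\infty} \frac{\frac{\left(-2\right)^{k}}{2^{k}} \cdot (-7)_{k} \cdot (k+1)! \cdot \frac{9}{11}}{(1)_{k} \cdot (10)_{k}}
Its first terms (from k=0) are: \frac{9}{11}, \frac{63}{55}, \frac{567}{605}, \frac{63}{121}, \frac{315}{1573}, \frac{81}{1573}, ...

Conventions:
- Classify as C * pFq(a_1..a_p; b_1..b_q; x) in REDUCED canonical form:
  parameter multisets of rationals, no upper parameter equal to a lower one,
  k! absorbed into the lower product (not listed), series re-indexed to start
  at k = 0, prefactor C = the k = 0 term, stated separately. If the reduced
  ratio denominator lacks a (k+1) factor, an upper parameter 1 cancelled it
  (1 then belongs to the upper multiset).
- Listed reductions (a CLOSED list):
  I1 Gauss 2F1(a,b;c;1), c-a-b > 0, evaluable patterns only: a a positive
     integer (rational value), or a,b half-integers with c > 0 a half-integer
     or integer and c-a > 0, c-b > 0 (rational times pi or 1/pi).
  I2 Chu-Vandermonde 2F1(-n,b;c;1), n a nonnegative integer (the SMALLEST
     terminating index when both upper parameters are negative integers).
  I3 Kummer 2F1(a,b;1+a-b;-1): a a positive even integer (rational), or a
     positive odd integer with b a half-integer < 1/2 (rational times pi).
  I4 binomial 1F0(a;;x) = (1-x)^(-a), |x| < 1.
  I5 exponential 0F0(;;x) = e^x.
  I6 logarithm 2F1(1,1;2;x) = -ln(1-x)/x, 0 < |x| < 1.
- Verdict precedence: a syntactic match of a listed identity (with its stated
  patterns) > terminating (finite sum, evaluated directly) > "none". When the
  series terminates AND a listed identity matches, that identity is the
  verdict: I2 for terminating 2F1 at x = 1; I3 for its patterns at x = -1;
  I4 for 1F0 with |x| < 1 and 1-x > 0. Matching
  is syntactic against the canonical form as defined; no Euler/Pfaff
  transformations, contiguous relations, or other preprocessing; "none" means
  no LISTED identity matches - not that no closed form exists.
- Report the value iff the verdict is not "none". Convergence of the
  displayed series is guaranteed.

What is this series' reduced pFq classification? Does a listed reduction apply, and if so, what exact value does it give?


At argument -1: a 2F1 with upper {-7, 2}, lower {10}, scaled by C = \frac{9}{11}. Verdict: the Kummer evaluation I3 applies (x = -1; c = 10 equals 1+a-b for upper {-7, 2}: listed pattern). Hence: \frac{81}{22}.

First insight: from the first term \frac{9}{11}: the factorial ratio (prefactor 9/11) (k+a-1)!/(a-1)! is a rising factorial (a)_k.
Ratio: r(k) = -1 * (k-7) (k+2) / [(k+10) (k+1)] ; factor over Q: parameters, x = -1, and C = \frac{9}{11}.


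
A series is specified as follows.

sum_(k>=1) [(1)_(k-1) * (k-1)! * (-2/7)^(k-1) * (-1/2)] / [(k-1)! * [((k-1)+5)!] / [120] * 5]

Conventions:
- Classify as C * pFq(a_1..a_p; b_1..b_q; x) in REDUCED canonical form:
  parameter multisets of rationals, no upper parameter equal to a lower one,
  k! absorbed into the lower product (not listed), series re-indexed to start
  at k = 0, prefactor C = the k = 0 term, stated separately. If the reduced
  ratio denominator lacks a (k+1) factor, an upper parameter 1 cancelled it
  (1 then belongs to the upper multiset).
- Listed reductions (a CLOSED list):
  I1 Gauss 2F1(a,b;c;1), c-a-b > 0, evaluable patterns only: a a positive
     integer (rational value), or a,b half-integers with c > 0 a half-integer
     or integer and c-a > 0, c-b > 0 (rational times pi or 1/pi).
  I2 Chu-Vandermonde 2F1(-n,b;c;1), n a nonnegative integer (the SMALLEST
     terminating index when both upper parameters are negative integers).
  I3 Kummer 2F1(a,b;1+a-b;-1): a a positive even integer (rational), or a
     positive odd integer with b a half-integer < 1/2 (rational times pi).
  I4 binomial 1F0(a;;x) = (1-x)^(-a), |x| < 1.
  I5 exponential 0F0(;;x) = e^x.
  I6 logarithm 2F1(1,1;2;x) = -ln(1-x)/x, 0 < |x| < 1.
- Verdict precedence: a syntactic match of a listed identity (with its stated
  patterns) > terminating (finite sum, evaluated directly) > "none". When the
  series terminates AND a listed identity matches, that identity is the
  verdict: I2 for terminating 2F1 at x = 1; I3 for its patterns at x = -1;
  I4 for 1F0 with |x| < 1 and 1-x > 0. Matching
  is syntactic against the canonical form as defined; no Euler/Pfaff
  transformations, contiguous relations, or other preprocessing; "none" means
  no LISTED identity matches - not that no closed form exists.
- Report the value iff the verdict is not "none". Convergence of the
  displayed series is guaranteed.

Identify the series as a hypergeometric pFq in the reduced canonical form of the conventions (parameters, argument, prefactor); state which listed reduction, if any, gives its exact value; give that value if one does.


Canonical form: C = -1/10 times 2F1 with upper {1, 1}, lower {6}, x = -2/7. Verdict: none. No listed pattern accepts 2F1(1, 1; 6; -2/7).

Key step: t_0 = -1/10 here, and the factorial ratio (prefactor -1/10) (k+a-1)!/(a-1)! is a rising factorial (a)_k.
Adjacent-term ratio: r(k) = (-2/7) * (k+1) (k+1) / [(k+6) (k+1)] - poly over poly, x = (-2/7) from leading terms; C = -1/10 at k = 0.


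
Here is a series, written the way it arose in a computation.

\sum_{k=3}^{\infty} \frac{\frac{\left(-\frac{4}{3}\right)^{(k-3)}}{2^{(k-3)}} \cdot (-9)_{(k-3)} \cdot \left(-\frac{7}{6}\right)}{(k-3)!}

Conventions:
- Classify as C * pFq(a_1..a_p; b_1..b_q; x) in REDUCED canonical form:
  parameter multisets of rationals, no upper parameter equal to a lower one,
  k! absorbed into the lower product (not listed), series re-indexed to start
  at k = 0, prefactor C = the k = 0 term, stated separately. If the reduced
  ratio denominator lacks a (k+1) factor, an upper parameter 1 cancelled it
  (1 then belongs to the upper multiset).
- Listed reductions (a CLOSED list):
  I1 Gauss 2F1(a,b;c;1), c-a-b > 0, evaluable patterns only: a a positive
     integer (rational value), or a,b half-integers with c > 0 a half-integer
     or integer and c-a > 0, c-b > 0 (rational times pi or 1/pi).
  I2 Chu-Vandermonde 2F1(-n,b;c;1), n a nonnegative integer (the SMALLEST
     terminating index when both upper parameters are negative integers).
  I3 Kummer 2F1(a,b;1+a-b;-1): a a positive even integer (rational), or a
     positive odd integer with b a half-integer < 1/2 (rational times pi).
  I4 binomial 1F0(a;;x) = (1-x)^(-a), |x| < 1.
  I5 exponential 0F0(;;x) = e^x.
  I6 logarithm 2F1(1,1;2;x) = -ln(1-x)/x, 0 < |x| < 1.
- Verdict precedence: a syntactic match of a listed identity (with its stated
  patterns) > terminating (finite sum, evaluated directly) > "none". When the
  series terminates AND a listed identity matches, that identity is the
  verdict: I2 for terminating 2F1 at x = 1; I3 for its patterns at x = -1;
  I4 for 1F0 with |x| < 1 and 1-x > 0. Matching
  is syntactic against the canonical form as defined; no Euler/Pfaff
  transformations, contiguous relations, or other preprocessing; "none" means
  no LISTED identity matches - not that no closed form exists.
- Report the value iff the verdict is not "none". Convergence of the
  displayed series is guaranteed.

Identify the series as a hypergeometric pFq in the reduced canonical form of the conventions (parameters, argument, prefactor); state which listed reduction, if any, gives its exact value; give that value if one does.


Prefactor -\frac{7}{6}, argument -\frac{2}{3}: 1F0 with upper {-9} over lower {-}. Verdict: the binomial series (I4) matches (the 1F0 binomial series: exponent 9, x = -\frac{2}{3}). Value: -\frac{13671875}{118098}.

Key step: t_0 = -\frac{7}{6} here, and the two k-th powers (C = -7/6, x = -2/3) combine into one argument.
Consecutive-term ratio: r(k) = -\frac{2}{3} * (k-9) / [(k+1)] - rational in k. x = -\frac{2}{3}; t_0 = -\frac{7}{6}; negate the roots.


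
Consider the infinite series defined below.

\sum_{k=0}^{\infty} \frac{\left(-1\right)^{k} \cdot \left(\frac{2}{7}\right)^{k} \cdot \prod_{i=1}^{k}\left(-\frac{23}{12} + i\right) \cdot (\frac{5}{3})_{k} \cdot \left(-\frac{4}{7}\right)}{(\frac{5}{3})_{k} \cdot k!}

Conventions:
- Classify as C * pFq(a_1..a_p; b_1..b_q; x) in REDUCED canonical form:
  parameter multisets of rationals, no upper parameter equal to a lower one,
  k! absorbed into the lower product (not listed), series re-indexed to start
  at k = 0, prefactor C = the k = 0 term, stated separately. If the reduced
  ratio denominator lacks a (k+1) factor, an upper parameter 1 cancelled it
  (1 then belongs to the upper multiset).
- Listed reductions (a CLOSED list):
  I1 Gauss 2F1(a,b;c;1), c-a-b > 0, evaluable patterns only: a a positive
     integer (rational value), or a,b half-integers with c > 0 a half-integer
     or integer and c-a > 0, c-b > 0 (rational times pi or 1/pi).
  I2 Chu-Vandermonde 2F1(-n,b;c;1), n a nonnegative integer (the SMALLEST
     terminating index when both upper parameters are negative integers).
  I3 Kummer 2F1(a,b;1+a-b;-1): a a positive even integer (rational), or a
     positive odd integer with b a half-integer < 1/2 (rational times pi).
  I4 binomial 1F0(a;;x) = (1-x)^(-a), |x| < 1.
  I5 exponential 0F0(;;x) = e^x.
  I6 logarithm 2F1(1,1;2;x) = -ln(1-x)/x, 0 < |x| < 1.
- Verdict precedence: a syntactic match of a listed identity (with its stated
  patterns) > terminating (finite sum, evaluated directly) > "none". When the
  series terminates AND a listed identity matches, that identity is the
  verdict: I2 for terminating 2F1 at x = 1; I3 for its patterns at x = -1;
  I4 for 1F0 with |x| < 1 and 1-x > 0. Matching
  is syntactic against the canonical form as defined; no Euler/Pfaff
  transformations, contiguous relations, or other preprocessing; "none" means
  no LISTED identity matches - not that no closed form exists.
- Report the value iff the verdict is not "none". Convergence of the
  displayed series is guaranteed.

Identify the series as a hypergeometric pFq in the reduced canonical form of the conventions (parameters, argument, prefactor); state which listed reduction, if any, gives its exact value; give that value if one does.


The series (x = -\frac{2}{7}) is 1F0: upper {-\frac{11}{12}}, lower {-}, prefactor -\frac{4}{7}. Verdict: binomial (I4) applies (the 1F0 binomial series: exponent 11/12, x = -\frac{2}{7}). Hence: \left(-\frac{4}{7}\right) \cdot \left(\frac{9}{7}\right)^{\frac{11}{12}}.

Key observation: x = -\frac{2}{7} and the (-1)^k factor (prefactor -4/7) folds into the argument's sign.
Term ratio: r(k) = -\frac{2}{7} * (k-\frac{11}{12}) / [(k+1)] - rational; roots negated = parameters, x = -\frac{2}{7}, C = -\frac{4}{7}.
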